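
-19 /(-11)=19 /11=1.73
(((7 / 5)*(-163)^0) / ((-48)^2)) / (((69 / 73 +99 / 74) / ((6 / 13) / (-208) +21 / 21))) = 25505543 / 96043484160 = 0.00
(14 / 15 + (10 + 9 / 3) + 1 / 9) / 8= 79 / 45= 1.76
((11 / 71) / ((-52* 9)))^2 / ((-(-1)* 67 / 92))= 2783 / 18493674732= 0.00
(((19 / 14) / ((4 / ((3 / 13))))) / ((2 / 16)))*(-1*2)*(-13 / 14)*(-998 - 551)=-88293 / 49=-1801.90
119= 119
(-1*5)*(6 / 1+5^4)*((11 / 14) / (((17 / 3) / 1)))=-104115 / 238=-437.46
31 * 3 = 93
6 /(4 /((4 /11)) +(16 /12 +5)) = 9 /26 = 0.35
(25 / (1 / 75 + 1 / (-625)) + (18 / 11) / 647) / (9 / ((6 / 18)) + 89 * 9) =10109387 / 3928584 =2.57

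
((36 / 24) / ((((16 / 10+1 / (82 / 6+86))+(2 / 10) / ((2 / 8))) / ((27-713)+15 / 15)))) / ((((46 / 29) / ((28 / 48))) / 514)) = -2322913775 / 28824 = -80589.57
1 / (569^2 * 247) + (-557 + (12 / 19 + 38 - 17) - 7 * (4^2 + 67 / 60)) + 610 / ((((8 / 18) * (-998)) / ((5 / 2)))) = -3153844753585199 / 4788541743960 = -658.62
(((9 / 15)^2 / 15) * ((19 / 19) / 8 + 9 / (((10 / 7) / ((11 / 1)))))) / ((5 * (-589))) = -8331 / 14725000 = -0.00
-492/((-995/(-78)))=-38.57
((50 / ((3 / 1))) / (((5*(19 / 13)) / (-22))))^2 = 8179600 / 3249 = 2517.57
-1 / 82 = -0.01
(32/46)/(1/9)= 144/23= 6.26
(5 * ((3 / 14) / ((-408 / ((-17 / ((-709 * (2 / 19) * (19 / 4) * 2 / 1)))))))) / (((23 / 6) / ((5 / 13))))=-0.00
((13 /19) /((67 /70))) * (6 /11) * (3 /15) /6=182 /14003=0.01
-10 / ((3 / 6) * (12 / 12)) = -20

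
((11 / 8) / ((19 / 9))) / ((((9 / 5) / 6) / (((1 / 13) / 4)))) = 165 / 3952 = 0.04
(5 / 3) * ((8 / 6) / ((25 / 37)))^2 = 21904 / 3375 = 6.49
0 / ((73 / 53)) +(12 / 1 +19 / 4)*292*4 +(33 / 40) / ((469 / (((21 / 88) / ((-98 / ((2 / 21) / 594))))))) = 28486673994239 / 1456076160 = 19564.00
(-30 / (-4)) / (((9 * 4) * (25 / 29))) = 29 / 120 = 0.24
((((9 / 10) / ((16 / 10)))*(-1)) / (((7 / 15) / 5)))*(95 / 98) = -64125 / 10976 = -5.84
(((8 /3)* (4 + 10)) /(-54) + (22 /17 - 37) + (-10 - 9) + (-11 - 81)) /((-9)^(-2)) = -202966 /17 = -11939.18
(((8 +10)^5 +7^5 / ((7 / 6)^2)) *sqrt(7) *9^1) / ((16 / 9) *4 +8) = 38513799 *sqrt(7) / 34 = 2996998.06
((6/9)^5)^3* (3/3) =32768/14348907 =0.00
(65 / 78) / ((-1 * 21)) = -5 / 126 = -0.04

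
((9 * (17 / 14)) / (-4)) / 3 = -51 / 56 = -0.91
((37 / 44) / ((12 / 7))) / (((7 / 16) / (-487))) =-546.03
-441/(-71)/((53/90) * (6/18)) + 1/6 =718183/22578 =31.81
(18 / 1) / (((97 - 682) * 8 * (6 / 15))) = -0.01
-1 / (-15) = 0.07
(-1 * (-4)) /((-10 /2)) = -4 /5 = -0.80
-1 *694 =-694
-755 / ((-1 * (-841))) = -755 / 841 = -0.90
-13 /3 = -4.33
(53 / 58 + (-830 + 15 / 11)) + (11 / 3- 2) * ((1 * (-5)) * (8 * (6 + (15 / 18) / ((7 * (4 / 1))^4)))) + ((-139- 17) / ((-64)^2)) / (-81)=-25998402887741 / 21176128512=-1227.72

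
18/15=6/5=1.20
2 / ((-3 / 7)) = -14 / 3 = -4.67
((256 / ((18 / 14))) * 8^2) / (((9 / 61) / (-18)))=-13991936 / 9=-1554659.56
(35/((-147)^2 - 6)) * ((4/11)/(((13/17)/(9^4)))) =5205060/1029743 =5.05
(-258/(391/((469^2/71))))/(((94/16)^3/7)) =-203391777792/2882230303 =-70.57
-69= -69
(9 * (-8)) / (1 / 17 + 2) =-1224 / 35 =-34.97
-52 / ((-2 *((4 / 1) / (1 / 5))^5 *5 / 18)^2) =-1053 / 64000000000000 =-0.00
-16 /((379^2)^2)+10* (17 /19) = 3507565269466 /392022000739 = 8.95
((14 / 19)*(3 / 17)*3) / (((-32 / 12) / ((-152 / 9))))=42 / 17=2.47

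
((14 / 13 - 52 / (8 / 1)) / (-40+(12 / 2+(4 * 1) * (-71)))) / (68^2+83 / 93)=0.00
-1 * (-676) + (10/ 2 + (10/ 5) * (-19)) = 643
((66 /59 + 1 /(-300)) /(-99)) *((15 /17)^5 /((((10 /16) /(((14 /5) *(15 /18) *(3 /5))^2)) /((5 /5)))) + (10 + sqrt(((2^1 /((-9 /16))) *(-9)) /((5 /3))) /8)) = -2975501707 /22618322010-19741 *sqrt(30) /17523000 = -0.14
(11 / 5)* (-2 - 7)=-99 / 5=-19.80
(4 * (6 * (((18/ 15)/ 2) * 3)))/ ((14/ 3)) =324/ 35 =9.26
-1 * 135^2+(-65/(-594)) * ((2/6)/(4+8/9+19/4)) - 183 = -632369894/34353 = -18408.00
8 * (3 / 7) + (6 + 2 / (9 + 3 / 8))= 5062 / 525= 9.64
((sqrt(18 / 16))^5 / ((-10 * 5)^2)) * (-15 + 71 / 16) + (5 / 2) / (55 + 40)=1 / 38-41067 * sqrt(2) / 10240000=0.02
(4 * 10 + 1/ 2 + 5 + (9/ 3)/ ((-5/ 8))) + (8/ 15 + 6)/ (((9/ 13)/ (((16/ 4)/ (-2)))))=5893/ 270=21.83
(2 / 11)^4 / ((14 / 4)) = 32 / 102487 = 0.00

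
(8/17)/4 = 2/17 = 0.12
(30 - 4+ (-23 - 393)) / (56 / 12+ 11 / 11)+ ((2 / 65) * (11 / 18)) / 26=-17795513 / 258570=-68.82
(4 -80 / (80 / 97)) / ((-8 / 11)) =1023 / 8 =127.88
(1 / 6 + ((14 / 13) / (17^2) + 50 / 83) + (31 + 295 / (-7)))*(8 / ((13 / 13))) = -543262348 / 6548451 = -82.96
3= 3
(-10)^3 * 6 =-6000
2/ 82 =1/ 41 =0.02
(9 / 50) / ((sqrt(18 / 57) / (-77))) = -231 * sqrt(114) / 100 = -24.66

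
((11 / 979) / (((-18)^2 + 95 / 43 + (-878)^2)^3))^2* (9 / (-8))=-6321363049 / 9364289792106333704892296642694368131521868905672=-0.00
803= 803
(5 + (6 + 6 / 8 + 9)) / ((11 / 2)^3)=166 / 1331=0.12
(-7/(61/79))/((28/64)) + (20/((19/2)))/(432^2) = -560244943/27037152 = -20.72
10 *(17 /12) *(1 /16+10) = 13685 /96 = 142.55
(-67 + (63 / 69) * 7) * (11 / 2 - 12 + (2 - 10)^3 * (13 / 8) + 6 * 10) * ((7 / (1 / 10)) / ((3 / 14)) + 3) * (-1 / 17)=-914997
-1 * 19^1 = -19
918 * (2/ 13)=1836/ 13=141.23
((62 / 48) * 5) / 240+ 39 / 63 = 5209 / 8064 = 0.65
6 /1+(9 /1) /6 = 15 /2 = 7.50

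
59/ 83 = 0.71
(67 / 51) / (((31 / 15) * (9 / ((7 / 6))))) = 2345 / 28458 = 0.08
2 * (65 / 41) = 130 / 41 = 3.17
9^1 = 9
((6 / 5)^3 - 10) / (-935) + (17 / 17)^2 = 10719 / 10625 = 1.01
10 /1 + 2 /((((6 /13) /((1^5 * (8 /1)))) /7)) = 758 /3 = 252.67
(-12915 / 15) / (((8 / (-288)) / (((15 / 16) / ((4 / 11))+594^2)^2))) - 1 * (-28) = 3951461323123300861 / 1024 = 3858848948362598.50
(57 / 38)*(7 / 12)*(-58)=-203 / 4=-50.75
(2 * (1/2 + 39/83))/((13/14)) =2254/1079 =2.09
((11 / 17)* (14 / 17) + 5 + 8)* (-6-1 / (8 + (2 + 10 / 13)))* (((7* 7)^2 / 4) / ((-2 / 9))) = 10298488221 / 46240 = 222718.17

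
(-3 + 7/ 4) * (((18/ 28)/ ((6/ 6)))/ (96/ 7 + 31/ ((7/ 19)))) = -9/ 1096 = -0.01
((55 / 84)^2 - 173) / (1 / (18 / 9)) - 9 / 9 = -1221191 / 3528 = -346.14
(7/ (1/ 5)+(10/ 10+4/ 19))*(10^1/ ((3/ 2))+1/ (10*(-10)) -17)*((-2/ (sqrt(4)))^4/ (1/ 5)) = -533716/ 285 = -1872.69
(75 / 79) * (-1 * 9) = -675 / 79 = -8.54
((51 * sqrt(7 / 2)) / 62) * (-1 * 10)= -15.39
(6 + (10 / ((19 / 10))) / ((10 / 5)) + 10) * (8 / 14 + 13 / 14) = 531 / 19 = 27.95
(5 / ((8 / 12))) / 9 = 5 / 6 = 0.83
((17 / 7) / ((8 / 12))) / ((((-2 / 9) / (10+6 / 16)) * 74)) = -38097 / 16576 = -2.30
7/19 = 0.37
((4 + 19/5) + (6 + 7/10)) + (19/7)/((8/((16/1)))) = 279/14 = 19.93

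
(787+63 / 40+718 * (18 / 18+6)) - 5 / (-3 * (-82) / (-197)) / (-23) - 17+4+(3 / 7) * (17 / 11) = 50555233739 / 8713320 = 5802.06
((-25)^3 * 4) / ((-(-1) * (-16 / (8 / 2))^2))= -15625 / 4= -3906.25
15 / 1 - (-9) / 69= 348 / 23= 15.13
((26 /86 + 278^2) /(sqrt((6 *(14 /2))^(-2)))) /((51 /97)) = 4512939550 /731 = 6173651.92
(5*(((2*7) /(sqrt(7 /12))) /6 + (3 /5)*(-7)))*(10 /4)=-105 /2 + 25*sqrt(21) /3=-14.31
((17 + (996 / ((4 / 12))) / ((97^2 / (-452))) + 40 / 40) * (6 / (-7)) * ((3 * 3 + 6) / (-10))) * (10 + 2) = -127571112 / 65863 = -1936.92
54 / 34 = 27 / 17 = 1.59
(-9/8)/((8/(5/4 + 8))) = -333/256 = -1.30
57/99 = 19/33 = 0.58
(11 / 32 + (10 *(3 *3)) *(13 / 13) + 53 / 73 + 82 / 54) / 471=5839729 / 29706912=0.20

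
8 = 8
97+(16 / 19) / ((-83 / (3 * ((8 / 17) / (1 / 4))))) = 2598937 / 26809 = 96.94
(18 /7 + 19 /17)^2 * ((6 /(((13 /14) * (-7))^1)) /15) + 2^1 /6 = -1392187 /2761395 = -0.50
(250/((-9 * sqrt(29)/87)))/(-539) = 250 * sqrt(29)/1617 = 0.83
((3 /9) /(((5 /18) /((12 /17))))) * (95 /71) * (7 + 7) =19152 /1207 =15.87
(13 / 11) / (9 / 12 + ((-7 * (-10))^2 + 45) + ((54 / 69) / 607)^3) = 141498854779412 / 592153659329337061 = 0.00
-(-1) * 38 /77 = 38 /77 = 0.49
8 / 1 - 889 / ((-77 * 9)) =919 / 99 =9.28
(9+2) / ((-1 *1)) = -11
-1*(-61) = 61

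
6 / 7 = 0.86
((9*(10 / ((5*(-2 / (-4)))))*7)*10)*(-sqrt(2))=-2520*sqrt(2)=-3563.82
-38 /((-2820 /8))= 76 /705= 0.11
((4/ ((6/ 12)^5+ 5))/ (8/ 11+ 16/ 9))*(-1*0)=0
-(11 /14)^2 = -121 /196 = -0.62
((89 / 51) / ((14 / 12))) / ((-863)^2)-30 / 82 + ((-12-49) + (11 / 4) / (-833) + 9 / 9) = -6142222198775 / 101744382628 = -60.37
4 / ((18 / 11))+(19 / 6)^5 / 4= 2552131 / 31104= 82.05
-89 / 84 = -1.06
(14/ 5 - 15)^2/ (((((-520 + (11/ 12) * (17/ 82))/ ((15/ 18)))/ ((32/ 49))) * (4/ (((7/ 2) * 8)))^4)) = -956862592/ 2557465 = -374.14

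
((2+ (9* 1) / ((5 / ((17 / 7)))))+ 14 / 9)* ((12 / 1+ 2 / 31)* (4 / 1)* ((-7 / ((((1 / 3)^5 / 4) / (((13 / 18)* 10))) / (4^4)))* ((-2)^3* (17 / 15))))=6762890461184 / 155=43631551362.48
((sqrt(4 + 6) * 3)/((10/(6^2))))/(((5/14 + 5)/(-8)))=-2016 * sqrt(10)/125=-51.00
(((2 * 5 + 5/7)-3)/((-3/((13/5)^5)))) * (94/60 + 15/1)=-79085409/15625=-5061.47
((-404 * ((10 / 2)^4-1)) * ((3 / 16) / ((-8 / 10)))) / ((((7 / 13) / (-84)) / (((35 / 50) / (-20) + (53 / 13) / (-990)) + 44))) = -44571876609 / 110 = -405198878.26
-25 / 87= -0.29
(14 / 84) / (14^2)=0.00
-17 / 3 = -5.67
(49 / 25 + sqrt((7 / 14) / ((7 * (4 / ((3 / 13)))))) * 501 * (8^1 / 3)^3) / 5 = 49 / 125 + 21376 * sqrt(546) / 4095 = 122.37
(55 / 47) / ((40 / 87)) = 957 / 376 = 2.55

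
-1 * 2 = -2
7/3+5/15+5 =23/3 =7.67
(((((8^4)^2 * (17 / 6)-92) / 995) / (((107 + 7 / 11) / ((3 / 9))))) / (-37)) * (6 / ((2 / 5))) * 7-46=-3045930479 / 6538344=-465.86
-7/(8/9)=-63/8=-7.88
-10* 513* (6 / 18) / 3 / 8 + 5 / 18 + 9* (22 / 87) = -71719 / 1044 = -68.70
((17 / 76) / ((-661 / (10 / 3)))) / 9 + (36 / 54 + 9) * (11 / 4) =36056719 / 1356372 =26.58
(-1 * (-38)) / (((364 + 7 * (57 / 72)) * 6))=152 / 8869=0.02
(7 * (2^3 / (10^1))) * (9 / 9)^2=28 / 5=5.60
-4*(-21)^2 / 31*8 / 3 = -4704 / 31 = -151.74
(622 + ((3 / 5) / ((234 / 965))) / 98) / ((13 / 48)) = 2296.71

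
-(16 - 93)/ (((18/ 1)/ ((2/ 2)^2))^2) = 77/ 324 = 0.24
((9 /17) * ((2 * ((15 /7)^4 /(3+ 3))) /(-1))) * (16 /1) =-2430000 /40817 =-59.53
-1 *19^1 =-19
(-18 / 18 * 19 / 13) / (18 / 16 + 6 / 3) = -152 / 325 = -0.47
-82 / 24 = -41 / 12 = -3.42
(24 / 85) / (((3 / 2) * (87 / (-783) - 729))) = -72 / 278885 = -0.00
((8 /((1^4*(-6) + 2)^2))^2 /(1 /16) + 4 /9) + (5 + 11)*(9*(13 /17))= 17528 /153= 114.56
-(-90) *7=630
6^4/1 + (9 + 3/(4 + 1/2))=3917/3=1305.67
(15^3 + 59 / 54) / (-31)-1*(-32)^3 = 54671323 / 1674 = 32659.09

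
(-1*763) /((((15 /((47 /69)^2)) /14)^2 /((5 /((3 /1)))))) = -238.47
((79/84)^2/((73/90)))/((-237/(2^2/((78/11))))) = -0.00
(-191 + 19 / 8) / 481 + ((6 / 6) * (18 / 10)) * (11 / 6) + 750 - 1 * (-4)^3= 15717307 / 19240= 816.91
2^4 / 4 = 4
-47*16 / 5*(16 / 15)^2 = -192512 / 1125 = -171.12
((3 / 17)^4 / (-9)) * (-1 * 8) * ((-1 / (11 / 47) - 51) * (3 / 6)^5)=-1368 / 918731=-0.00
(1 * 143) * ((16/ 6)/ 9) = 1144/ 27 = 42.37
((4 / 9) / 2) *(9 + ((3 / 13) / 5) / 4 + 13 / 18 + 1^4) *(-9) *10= -214.68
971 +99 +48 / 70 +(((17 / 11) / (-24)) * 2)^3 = 86188828877 / 80498880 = 1070.68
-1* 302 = -302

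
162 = 162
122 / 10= 61 / 5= 12.20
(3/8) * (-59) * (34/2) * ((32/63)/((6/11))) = -22066/63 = -350.25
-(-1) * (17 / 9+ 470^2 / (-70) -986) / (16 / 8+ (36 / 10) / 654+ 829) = -142140905 / 28532574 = -4.98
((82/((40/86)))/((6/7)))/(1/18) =37023/10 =3702.30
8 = 8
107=107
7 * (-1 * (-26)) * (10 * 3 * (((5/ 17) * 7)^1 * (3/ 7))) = 4817.65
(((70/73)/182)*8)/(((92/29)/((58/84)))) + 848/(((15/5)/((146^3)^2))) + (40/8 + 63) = 418296105070913384291/152789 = 2737737043052270.68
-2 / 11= -0.18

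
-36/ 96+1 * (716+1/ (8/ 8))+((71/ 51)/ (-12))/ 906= 198674213/ 277236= 716.62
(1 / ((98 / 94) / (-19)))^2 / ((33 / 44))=3189796 / 7203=442.84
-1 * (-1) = 1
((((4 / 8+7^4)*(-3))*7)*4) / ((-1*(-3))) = -67242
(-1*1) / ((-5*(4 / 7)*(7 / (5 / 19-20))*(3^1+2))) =-15 / 76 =-0.20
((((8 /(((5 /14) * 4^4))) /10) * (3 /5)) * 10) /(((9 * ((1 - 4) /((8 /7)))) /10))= -1 /45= -0.02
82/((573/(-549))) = -15006/191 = -78.57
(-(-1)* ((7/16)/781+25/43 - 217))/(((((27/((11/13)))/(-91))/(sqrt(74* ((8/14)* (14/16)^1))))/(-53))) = -43142653225* sqrt(37)/1318896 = -198974.38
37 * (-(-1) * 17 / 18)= 629 / 18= 34.94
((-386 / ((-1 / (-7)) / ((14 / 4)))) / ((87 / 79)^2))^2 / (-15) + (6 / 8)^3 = -222943632015104011 / 54998170560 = -4053655.42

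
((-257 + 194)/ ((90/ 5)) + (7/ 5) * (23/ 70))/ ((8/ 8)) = -76/ 25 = -3.04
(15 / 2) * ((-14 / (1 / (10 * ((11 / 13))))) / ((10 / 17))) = -19635 / 13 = -1510.38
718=718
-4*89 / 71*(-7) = 35.10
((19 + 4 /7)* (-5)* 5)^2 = 11730625 /49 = 239400.51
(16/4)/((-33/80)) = -320/33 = -9.70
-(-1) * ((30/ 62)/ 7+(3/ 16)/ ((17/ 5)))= 0.12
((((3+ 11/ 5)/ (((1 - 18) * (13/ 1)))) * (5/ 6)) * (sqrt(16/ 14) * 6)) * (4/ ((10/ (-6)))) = 0.30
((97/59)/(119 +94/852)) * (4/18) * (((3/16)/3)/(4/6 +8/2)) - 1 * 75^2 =-943021478113/167648264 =-5625.00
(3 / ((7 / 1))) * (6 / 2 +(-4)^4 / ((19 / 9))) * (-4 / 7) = -28332 / 931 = -30.43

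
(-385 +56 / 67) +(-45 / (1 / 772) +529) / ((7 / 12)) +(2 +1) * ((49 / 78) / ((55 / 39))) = -59030.26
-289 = -289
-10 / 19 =-0.53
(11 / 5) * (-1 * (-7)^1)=77 / 5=15.40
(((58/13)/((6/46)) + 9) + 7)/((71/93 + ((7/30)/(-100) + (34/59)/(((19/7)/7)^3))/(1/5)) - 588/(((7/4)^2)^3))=11795309787707600/6978436258097499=1.69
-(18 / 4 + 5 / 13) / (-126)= 127 / 3276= 0.04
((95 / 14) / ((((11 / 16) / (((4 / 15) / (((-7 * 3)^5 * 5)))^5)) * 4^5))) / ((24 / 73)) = -1387 / 124574932597148986845619089383068911392578125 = -0.00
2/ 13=0.15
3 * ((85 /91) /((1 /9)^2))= 226.98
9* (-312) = -2808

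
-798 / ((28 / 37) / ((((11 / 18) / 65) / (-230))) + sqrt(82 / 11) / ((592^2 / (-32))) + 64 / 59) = 373165110206631773184 / 8656653067408042634101 - 167325849768 * sqrt(902) / 8656653067408042634101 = 0.04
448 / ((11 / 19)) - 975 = -2213 / 11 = -201.18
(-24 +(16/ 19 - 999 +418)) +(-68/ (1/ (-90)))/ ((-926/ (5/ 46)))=-122385221/ 202331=-604.88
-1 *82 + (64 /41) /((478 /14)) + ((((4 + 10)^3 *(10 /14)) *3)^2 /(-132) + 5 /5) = -28241604781 /107789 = -262008.23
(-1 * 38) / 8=-19 / 4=-4.75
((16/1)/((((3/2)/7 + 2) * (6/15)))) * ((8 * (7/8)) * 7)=27440/31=885.16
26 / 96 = 13 / 48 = 0.27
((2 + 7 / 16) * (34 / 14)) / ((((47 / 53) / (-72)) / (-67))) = 21188817 / 658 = 32201.85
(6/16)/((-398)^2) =0.00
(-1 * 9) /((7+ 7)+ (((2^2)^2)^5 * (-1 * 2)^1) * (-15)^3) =-9 /7077888014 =-0.00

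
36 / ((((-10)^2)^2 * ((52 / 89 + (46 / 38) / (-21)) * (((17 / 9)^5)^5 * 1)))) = 229439478968328395518382810151 / 269791258095818682221372246006892392500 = 0.00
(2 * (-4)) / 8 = -1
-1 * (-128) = 128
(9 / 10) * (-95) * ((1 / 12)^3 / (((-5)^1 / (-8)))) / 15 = -19 / 3600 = -0.01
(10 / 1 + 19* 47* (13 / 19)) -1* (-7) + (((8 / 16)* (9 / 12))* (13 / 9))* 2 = 7549 / 12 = 629.08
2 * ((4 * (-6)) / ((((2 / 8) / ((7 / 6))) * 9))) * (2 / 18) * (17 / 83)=-3808 / 6723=-0.57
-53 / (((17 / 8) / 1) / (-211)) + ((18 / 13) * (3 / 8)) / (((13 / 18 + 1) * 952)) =4038047347 / 767312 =5262.59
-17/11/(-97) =0.02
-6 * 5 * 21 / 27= -70 / 3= -23.33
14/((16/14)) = 49/4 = 12.25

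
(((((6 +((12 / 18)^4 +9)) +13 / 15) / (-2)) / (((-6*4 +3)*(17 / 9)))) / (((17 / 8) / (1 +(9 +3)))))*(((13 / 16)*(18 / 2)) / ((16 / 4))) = 549757 / 242760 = 2.26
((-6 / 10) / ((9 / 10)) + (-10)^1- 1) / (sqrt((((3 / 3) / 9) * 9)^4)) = -35 / 3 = -11.67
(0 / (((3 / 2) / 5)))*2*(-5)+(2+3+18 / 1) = 23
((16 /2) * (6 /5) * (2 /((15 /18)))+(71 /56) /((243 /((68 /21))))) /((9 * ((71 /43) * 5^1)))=1770772981 /5706429750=0.31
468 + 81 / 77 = 469.05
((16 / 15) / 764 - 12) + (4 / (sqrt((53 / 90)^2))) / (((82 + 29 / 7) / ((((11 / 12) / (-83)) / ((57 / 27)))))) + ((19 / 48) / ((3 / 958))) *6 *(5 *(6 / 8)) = 2832.06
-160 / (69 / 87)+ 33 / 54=-83267 / 414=-201.13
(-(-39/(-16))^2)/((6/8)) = -507/64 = -7.92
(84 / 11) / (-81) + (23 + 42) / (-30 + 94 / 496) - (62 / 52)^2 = -5486467225 / 1484307396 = -3.70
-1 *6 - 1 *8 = -14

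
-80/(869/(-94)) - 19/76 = 29211/3476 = 8.40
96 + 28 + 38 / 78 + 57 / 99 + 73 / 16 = 296583 / 2288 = 129.63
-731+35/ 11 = -8006/ 11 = -727.82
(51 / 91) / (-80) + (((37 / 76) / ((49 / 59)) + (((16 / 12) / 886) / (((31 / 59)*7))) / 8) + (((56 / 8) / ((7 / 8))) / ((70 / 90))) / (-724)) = 4079667541723 / 7220184076560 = 0.57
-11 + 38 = 27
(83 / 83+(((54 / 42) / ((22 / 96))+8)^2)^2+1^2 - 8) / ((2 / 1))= 603030379085 / 35153041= 17154.43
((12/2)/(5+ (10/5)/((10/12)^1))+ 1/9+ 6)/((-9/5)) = -11525/2997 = -3.85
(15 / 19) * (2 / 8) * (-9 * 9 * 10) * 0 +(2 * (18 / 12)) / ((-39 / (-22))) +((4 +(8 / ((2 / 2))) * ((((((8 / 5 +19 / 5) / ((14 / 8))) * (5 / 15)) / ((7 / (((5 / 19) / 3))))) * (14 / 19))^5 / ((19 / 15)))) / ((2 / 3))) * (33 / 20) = 2950482634730103579271 / 254520731569307675290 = 11.59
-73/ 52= -1.40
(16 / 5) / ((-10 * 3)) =-8 / 75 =-0.11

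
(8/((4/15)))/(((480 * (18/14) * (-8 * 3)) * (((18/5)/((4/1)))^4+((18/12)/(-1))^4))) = -4375/12352176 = -0.00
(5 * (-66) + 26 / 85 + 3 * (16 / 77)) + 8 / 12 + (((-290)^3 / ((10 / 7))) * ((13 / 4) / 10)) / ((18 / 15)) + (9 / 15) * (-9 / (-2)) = -121058247391 / 26180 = -4624073.62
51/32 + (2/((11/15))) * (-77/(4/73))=-122589/32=-3830.91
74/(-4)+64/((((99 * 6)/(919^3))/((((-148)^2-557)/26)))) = 530192234416279/7722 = 68659963016.87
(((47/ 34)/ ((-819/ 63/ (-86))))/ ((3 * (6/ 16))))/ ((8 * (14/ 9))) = 2021/ 3094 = 0.65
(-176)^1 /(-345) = 176 /345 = 0.51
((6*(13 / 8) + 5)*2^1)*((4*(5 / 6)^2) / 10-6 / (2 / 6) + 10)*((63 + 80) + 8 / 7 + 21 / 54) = -149348411 / 4536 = -32925.13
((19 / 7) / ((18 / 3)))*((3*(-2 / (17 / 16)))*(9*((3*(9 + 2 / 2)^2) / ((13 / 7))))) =-820800 / 221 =-3714.03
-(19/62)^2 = -361/3844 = -0.09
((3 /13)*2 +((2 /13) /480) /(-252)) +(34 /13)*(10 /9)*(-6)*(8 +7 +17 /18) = -218216321 /786240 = -277.54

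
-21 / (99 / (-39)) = 91 / 11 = 8.27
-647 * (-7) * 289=1308881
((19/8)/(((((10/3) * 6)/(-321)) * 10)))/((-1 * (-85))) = -6099/136000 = -0.04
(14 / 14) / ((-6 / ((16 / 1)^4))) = -32768 / 3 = -10922.67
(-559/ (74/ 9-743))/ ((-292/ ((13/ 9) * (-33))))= 239811/ 1930996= 0.12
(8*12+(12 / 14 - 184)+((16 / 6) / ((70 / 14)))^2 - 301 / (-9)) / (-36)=84127 / 56700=1.48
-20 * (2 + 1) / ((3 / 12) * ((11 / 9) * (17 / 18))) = -207.91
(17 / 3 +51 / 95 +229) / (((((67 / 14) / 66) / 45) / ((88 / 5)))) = 16351761888 / 6365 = 2569012.08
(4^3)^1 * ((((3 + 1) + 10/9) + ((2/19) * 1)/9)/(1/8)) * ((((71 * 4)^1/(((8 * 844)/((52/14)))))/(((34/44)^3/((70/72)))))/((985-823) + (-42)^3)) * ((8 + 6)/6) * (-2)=3214183132160/58970532786651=0.05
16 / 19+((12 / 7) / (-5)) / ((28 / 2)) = 3806 / 4655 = 0.82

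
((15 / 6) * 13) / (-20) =-13 / 8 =-1.62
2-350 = -348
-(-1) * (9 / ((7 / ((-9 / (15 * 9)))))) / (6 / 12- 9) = 6 / 595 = 0.01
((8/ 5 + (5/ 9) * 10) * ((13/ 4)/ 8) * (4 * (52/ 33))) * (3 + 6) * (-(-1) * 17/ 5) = 560.67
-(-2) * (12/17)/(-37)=-24/629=-0.04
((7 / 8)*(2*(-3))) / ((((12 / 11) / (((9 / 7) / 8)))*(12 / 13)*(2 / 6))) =-1287 / 512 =-2.51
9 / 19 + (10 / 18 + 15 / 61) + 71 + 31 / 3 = 861689 / 10431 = 82.61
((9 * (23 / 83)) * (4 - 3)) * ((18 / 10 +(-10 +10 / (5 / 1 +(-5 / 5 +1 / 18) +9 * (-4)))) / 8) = -8811 / 3320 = -2.65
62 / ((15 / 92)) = 5704 / 15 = 380.27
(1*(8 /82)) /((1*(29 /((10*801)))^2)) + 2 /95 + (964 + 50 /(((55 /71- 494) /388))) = 959864985538898 /114711563205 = 8367.64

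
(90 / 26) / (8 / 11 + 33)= 495 / 4823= 0.10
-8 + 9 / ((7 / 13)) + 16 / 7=11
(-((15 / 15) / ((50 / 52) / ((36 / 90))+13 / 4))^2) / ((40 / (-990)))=1859 / 2401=0.77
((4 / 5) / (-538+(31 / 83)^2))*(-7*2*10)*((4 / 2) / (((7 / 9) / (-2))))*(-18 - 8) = 34389888 / 1235107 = 27.84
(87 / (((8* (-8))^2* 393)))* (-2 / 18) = -29 / 4829184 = -0.00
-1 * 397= -397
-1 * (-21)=21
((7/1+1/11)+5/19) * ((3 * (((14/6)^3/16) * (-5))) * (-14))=18451685/15048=1226.19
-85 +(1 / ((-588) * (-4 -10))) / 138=-96561359 / 1136016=-85.00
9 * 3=27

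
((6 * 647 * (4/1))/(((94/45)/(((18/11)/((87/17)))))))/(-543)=-11878920/2713733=-4.38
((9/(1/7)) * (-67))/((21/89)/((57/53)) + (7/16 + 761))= -114203376/20607389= -5.54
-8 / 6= -4 / 3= -1.33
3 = 3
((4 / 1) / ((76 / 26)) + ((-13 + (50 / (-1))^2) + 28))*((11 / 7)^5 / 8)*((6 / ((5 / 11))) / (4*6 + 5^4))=23100028083 / 376812940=61.30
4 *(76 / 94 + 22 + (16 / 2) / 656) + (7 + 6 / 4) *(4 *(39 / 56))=6202857 / 53956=114.96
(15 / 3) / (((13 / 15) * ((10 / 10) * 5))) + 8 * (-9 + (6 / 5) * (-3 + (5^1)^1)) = -3357 / 65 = -51.65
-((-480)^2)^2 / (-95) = 10616832000 / 19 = 558780631.58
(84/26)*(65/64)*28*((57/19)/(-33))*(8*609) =-447615/11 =-40692.27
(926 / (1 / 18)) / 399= 5556 / 133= 41.77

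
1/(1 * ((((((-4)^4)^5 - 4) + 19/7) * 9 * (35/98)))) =98/346346162749035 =0.00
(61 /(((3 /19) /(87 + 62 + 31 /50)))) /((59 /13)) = 112716227 /8850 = 12736.30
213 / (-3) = -71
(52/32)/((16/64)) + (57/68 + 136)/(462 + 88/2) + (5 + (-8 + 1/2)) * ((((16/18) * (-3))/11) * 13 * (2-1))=1512151/103224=14.65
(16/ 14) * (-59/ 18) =-236/ 63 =-3.75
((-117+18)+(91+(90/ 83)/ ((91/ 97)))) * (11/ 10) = -284317/ 37765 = -7.53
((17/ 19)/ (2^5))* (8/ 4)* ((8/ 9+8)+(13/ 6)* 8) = 1003/ 684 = 1.47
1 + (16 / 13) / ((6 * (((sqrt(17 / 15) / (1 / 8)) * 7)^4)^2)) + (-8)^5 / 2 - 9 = -215171730310751198363157 / 13126630692456759296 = -16392.00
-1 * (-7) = 7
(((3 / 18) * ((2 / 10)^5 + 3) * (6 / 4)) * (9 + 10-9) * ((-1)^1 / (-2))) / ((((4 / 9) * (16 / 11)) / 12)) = 87021 / 1250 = 69.62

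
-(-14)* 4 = 56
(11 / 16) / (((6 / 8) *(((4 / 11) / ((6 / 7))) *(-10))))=-121 / 560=-0.22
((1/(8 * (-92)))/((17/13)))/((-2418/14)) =7/1163616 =0.00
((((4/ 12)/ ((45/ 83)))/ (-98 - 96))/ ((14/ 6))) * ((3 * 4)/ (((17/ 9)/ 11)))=-5478/ 57715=-0.09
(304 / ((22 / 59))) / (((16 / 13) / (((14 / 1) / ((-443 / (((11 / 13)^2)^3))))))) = -1263767197 / 164482799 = -7.68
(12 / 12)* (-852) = -852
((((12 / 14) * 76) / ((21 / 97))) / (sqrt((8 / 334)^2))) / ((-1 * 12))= -307781 / 294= -1046.87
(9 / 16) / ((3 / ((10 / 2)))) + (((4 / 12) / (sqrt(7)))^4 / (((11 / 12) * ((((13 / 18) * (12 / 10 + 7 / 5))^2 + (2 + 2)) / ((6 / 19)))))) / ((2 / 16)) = 9365445615 / 9988825616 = 0.94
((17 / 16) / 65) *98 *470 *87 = 3406137 / 52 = 65502.63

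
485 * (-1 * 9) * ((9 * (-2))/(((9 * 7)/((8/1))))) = 69840/7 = 9977.14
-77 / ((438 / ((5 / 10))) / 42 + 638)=-539 / 4612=-0.12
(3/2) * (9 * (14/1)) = 189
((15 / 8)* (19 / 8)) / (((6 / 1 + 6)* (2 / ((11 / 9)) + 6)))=1045 / 21504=0.05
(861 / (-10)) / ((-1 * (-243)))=-287 / 810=-0.35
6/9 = 2/3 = 0.67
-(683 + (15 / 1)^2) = -908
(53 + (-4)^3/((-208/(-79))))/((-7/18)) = -6714/91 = -73.78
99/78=33/26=1.27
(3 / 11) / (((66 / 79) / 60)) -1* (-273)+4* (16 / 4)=37339 / 121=308.59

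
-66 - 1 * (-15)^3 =3309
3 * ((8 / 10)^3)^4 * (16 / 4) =0.82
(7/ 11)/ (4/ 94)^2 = 15463/ 44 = 351.43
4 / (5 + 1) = 2 / 3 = 0.67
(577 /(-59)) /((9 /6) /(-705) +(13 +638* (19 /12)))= -406785 /42558529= -0.01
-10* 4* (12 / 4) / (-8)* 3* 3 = 135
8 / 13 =0.62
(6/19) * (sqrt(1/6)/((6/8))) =4 * sqrt(6)/57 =0.17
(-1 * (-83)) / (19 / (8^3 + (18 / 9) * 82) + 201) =56108 / 135895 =0.41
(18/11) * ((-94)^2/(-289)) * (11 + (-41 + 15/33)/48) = -17766987/34969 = -508.08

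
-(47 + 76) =-123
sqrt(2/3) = sqrt(6)/3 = 0.82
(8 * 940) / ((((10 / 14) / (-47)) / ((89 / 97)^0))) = -494816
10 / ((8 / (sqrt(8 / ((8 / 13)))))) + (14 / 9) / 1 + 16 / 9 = 10 / 3 + 5* sqrt(13) / 4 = 7.84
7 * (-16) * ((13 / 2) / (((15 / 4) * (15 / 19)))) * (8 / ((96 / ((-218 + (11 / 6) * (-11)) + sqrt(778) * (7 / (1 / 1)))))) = 9882964 / 2025 - 96824 * sqrt(778) / 675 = 879.47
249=249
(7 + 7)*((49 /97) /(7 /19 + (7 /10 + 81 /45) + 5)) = 26068 /29003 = 0.90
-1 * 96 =-96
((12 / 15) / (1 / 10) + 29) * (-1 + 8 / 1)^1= 259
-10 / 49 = -0.20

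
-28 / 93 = -0.30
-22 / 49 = -0.45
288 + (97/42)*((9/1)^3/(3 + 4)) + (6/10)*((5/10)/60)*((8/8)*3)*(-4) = 647364/1225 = 528.46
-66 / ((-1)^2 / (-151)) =9966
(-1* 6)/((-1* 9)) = 2/3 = 0.67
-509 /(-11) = 509 /11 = 46.27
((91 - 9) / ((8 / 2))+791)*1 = 1623 / 2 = 811.50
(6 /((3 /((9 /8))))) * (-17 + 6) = -24.75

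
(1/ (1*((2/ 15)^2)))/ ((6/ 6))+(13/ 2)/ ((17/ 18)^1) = 4293/ 68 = 63.13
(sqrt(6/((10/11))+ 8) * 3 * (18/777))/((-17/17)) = -18 * sqrt(365)/1295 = -0.27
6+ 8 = 14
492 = 492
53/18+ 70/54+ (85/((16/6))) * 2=7343/108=67.99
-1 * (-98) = 98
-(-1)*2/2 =1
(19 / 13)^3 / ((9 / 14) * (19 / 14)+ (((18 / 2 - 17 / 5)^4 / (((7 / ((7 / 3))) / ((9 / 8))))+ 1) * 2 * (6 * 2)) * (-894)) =-840227500 / 2135375467367337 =-0.00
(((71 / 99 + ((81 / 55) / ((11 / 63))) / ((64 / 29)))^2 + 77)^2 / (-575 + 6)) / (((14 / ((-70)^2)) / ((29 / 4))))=-28519483823332475656675562843 / 671295422357363176243200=-42484.25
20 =20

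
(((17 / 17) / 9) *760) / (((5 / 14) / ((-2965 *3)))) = -6309520 / 3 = -2103173.33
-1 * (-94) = 94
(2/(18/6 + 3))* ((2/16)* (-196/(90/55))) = -539/108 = -4.99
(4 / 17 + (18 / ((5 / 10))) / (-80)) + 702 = 238607 / 340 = 701.79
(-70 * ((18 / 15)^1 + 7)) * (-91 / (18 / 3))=8705.67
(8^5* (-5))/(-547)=163840/547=299.52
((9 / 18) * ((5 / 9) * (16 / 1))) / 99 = 40 / 891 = 0.04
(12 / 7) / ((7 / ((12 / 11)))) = 144 / 539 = 0.27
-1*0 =0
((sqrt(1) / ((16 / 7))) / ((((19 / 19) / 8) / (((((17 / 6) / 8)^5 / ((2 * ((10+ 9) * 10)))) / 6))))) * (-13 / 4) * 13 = -1679690831 / 4647624376320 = -0.00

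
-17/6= -2.83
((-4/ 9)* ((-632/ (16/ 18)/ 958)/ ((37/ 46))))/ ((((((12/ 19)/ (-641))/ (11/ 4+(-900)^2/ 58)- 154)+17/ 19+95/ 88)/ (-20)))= 252429287535159680/ 4678957789352440887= 0.05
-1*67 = -67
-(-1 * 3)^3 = 27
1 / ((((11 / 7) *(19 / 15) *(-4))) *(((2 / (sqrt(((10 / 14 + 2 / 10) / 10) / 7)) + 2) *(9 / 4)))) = -70 / 24453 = -0.00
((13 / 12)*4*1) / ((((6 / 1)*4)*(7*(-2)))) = -13 / 1008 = -0.01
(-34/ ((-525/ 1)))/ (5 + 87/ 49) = 119/ 12450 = 0.01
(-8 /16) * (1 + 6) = -7 /2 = -3.50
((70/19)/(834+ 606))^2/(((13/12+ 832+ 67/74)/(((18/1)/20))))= 1813/256656097920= 0.00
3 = 3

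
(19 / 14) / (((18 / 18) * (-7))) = -19 / 98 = -0.19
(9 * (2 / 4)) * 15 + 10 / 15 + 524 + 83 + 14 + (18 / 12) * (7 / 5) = 10369 / 15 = 691.27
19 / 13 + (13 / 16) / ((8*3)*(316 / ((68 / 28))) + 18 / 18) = 1242061 / 849680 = 1.46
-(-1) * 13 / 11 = 13 / 11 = 1.18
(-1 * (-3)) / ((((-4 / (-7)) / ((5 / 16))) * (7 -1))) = 0.27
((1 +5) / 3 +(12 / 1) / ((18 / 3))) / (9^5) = 4 / 59049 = 0.00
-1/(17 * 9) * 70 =-0.46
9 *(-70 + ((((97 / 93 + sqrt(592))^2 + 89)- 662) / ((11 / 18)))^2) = 29121603840 *sqrt(37) / 3604711 + 7953630486138 / 111746041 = 120317.14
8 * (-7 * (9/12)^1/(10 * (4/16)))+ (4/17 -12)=-2428/85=-28.56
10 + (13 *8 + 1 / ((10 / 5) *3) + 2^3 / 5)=3473 / 30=115.77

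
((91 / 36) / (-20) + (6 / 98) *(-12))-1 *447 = -447.86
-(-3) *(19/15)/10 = 19/50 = 0.38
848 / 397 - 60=-57.86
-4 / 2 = -2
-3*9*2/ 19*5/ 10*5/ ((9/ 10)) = -150/ 19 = -7.89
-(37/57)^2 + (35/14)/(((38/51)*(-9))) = -10321/12996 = -0.79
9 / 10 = 0.90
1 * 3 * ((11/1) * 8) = 264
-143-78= -221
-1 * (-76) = 76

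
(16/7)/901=16/6307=0.00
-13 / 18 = -0.72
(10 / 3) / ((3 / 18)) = 20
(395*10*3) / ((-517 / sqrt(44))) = -23700*sqrt(11) / 517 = -152.04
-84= -84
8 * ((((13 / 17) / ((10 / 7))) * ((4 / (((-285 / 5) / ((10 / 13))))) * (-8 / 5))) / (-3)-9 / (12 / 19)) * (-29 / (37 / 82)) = 3944583596 / 537795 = 7334.73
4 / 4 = 1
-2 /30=-1 /15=-0.07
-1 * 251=-251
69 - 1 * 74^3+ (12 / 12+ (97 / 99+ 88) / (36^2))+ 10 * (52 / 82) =-2131264311247 / 5260464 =-405147.59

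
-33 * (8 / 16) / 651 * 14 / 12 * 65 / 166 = -715 / 61752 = -0.01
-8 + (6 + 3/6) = -3/2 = -1.50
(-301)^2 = 90601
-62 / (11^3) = -0.05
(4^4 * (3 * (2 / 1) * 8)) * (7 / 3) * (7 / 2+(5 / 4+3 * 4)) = 480256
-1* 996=-996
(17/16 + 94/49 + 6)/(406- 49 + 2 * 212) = 7041/612304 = 0.01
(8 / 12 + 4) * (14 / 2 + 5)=56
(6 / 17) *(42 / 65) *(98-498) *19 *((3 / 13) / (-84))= 13680 / 2873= 4.76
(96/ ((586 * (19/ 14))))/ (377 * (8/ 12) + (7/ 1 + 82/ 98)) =0.00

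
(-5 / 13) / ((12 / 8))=-10 / 39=-0.26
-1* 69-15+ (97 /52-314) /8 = -51175 /416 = -123.02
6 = 6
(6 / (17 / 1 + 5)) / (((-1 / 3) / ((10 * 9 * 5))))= -4050 / 11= -368.18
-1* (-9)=9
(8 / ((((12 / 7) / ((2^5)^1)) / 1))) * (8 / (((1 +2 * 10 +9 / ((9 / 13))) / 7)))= 12544 / 51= 245.96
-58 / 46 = -29 / 23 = -1.26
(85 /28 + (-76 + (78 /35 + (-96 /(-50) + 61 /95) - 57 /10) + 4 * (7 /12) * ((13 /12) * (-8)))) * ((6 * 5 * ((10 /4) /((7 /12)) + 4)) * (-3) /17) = 326634859 /79135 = 4127.57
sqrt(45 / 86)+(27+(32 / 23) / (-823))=27.72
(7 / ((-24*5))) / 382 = -7 / 45840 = -0.00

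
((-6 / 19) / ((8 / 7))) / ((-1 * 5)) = 21 / 380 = 0.06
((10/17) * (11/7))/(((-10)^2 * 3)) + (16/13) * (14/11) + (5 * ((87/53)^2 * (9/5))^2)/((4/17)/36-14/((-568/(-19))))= -253.15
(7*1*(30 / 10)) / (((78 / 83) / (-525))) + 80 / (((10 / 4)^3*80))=-11731.67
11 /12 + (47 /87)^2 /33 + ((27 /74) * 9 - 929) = -34186734317 /36966996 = -924.79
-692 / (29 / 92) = -2195.31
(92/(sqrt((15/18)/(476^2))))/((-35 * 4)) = -1564 * sqrt(30)/25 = -342.66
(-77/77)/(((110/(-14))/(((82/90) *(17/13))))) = 4879/32175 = 0.15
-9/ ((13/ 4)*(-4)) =9/ 13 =0.69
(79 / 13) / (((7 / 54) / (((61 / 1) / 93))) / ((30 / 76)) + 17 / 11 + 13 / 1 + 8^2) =7156215 / 93085109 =0.08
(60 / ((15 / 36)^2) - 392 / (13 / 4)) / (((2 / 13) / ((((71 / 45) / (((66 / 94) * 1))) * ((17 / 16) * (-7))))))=-181476071 / 7425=-24441.22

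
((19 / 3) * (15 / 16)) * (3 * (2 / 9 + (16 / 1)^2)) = 109535 / 24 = 4563.96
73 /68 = 1.07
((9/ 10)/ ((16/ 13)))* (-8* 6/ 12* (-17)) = 1989/ 40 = 49.72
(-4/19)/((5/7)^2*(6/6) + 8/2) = -196/4199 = -0.05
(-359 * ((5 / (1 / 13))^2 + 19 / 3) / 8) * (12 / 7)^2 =-558017.88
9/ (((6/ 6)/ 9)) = 81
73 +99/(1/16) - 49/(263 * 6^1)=1656.97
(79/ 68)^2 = 6241/ 4624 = 1.35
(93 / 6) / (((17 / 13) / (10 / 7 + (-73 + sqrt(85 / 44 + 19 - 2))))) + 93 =-179769 / 238 + 2821 * sqrt(187) / 748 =-703.76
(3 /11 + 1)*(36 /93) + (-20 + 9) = -3583 /341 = -10.51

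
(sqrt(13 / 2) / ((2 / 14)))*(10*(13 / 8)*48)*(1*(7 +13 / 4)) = 55965*sqrt(26) / 2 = 142683.31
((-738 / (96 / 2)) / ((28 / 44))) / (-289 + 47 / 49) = 9471 / 112912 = 0.08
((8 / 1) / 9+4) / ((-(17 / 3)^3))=-132 / 4913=-0.03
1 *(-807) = -807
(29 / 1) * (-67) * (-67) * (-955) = -124322855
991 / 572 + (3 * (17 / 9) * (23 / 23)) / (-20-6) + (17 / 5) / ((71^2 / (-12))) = 65157731 / 43251780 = 1.51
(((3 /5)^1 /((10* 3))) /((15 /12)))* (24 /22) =24 /1375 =0.02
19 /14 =1.36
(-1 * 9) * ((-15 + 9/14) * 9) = 16281/14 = 1162.93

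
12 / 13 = 0.92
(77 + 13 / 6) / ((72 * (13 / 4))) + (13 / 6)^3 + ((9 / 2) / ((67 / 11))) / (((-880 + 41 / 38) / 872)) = 252806449 / 25858248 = 9.78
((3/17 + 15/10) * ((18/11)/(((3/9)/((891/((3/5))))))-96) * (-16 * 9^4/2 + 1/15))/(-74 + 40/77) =8614967.18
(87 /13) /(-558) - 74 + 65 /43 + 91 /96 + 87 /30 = -571045577 /8317920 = -68.65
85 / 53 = 1.60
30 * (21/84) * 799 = 11985/2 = 5992.50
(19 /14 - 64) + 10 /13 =-11261 /182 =-61.87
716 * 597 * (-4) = -1709808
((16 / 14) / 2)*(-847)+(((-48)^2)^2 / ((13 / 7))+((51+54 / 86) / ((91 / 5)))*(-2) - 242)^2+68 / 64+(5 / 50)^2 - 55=296044496523361741829 / 36240400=8168908083888.75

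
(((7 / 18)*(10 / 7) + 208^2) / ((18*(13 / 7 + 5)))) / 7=389381 / 7776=50.07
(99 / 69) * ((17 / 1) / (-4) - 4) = -1089 / 92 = -11.84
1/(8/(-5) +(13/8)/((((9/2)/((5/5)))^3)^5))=-1029455660473245/1647129056490952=-0.63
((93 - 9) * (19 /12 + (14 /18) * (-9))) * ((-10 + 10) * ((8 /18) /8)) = 0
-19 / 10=-1.90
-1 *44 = -44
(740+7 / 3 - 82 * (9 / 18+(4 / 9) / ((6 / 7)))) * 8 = 142304 / 27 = 5270.52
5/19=0.26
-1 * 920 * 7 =-6440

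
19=19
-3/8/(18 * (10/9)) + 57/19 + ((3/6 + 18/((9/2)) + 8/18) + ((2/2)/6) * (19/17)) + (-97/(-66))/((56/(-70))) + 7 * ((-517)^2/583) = 45892196663/14271840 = 3215.58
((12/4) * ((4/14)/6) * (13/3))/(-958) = -13/20118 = -0.00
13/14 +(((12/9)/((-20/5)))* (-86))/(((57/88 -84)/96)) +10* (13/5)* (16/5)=5248699/102690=51.11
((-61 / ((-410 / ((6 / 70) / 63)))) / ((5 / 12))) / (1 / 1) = 0.00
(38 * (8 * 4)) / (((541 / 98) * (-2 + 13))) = 119168 / 5951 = 20.02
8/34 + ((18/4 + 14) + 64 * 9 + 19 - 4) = 20731/34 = 609.74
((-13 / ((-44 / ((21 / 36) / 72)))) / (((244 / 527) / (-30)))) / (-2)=0.08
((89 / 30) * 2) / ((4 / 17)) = 1513 / 60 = 25.22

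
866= 866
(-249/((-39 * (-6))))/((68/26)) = -83/204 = -0.41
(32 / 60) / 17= 8 / 255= 0.03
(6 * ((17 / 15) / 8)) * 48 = 204 / 5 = 40.80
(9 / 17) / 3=0.18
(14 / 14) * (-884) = -884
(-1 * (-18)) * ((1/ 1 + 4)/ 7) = 90/ 7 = 12.86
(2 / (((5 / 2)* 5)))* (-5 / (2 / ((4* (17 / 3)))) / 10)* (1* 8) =-544 / 75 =-7.25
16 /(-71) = -16 /71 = -0.23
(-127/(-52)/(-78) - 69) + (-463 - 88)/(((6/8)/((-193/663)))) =29959147/206856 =144.83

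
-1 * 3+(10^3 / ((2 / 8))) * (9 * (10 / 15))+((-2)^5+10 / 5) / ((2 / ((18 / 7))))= 23958.43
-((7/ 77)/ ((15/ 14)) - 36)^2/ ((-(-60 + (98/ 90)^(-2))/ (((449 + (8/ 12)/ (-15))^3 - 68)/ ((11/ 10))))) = -126415413631739478311464/ 70474304896875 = -1793780212.76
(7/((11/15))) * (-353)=-37065/11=-3369.55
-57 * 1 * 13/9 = -247/3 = -82.33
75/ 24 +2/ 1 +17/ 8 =29/ 4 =7.25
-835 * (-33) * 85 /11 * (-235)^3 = -2763314034375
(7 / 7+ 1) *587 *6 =7044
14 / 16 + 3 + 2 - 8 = -17 / 8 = -2.12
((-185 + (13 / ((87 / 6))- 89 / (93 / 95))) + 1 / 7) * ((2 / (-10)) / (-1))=-5189357 / 94395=-54.97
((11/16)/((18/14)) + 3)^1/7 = 509/1008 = 0.50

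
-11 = -11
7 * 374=2618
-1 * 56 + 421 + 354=719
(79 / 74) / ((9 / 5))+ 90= 60335 / 666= 90.59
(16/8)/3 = 2/3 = 0.67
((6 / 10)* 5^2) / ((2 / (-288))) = -2160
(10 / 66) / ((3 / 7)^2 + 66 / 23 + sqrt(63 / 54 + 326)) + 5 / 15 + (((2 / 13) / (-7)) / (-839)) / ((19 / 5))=6350645 *sqrt(11778) / 79933271253 + 38483259687876901 / 115953681211010643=0.34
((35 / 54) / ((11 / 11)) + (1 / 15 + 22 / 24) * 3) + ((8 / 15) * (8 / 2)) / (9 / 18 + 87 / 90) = 30013 / 5940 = 5.05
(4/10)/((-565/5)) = -2/565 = -0.00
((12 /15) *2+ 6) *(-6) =-228 /5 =-45.60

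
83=83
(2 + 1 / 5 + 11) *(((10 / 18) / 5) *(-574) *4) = -50512 / 15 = -3367.47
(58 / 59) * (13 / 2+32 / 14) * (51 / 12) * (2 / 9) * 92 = 750.44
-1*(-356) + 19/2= 731/2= 365.50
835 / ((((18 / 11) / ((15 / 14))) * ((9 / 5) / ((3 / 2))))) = 229625 / 504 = 455.61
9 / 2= 4.50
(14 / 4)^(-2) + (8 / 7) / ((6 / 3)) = 32 / 49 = 0.65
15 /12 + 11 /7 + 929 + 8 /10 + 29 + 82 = 1043.62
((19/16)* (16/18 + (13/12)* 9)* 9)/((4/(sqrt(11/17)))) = 7277* sqrt(187)/4352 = 22.87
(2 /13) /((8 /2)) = 1 /26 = 0.04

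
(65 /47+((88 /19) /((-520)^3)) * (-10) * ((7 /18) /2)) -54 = -2973036639581 /56503324800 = -52.62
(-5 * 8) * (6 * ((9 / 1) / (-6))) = 360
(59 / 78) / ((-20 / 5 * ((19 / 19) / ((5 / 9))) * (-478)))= 295 / 1342224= 0.00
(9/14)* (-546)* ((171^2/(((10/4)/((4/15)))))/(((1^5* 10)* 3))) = -4561596/125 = -36492.77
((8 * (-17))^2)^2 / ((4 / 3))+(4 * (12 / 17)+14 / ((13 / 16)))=56703413584 / 221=256576532.05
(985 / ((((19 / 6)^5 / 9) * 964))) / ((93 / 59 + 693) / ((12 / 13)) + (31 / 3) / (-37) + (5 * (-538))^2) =28215646110 / 7070493838649851711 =0.00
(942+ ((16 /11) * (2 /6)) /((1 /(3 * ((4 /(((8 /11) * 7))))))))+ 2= 6616 /7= 945.14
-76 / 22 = -38 / 11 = -3.45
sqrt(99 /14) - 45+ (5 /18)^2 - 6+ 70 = 3*sqrt(154) /14+ 6181 /324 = 21.74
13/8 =1.62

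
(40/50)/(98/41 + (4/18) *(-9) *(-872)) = 82/179005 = 0.00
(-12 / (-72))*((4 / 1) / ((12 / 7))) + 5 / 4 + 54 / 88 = 223 / 99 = 2.25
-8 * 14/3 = -112/3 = -37.33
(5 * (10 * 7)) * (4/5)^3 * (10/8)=224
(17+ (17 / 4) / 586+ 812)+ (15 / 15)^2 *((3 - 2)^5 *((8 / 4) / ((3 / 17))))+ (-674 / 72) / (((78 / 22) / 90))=55097555 / 91416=602.71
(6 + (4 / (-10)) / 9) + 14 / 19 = 5722 / 855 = 6.69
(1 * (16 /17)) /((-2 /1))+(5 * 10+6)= 944 /17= 55.53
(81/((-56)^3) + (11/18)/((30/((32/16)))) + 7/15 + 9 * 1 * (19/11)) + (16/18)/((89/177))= 17.82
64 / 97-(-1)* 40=3944 / 97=40.66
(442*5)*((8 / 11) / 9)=17680 / 99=178.59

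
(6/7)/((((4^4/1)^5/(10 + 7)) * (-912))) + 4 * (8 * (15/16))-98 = -79551865292849169/1169880371953664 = -68.00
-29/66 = -0.44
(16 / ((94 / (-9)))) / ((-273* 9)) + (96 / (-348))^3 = -6374360 / 312935259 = -0.02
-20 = -20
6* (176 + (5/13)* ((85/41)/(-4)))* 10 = 5622105/533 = 10548.04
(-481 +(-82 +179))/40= -9.60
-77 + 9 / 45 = -384 / 5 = -76.80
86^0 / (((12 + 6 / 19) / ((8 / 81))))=76 / 9477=0.01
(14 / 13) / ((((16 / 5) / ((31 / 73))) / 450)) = 244125 / 3796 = 64.31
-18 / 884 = -0.02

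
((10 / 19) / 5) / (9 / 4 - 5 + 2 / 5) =-40 / 893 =-0.04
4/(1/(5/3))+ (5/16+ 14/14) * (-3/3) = 257/48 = 5.35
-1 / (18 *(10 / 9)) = -1 / 20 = -0.05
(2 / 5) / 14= 1 / 35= 0.03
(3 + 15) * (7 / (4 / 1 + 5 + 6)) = 42 / 5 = 8.40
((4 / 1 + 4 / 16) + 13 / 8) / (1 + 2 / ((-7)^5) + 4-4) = 789929 / 134440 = 5.88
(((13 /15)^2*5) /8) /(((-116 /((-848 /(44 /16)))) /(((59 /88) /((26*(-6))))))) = -40651 /7579440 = -0.01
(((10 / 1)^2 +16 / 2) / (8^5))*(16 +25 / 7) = 3699 / 57344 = 0.06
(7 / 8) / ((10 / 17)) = 119 / 80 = 1.49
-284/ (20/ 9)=-639/ 5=-127.80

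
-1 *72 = -72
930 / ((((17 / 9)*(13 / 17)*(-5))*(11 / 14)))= -23436 / 143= -163.89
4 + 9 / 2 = 17 / 2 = 8.50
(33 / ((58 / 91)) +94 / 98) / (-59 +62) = 149873 / 8526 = 17.58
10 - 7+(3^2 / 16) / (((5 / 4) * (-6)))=117 / 40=2.92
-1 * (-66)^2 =-4356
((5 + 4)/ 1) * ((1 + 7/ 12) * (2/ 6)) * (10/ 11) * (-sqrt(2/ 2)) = -4.32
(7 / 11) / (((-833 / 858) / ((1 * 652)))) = -427.36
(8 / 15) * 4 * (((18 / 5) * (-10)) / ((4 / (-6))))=576 / 5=115.20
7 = 7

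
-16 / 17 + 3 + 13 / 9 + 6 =1454 / 153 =9.50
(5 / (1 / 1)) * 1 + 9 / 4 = 29 / 4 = 7.25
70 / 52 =35 / 26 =1.35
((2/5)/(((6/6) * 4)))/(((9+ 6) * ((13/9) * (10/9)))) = 27/6500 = 0.00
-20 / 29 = -0.69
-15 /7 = -2.14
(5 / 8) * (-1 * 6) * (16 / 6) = -10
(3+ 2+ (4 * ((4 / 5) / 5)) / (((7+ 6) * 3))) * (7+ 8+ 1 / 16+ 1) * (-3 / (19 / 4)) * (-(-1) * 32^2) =-321788672 / 6175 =-52111.53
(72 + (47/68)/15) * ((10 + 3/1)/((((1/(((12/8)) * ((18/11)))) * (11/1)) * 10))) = 8597979/411400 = 20.90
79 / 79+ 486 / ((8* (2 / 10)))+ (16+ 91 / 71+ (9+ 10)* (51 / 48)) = 388761 / 1136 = 342.22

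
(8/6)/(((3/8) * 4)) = 8/9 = 0.89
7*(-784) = -5488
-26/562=-13/281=-0.05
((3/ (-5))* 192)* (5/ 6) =-96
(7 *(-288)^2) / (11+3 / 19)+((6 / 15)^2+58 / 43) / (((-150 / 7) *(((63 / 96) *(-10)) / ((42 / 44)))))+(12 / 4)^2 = 12231627203923 / 235021875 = 52044.63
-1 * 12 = -12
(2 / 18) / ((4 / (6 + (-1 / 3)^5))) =1457 / 8748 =0.17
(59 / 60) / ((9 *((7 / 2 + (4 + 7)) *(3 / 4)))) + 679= 7974973 / 11745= 679.01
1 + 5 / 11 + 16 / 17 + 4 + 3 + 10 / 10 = 1944 / 187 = 10.40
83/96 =0.86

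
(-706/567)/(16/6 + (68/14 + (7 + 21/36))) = -0.08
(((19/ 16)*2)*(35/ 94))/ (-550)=-133/ 82720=-0.00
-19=-19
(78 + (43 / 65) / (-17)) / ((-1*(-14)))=86147 / 15470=5.57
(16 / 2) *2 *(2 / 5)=32 / 5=6.40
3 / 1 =3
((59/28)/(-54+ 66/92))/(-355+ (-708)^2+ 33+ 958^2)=-1357/48681477684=-0.00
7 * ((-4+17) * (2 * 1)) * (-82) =-14924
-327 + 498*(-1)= -825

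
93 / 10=9.30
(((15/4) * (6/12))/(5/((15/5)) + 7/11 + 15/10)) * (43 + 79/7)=47025/1757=26.76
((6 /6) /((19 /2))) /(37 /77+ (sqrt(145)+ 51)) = 610456 /282218229 - 11858 * sqrt(145) /282218229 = 0.00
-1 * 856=-856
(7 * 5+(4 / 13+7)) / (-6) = -275 / 39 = -7.05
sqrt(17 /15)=sqrt(255) /15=1.06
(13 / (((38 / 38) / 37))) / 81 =481 / 81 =5.94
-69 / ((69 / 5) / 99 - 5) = 11385 / 802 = 14.20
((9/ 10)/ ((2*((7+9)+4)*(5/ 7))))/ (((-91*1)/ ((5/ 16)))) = -0.00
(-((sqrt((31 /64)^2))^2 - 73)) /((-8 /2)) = -298047 /16384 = -18.19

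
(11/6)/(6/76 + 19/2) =209/1092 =0.19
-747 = -747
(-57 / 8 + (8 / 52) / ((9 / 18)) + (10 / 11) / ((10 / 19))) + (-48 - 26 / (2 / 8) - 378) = -612143 / 1144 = -535.09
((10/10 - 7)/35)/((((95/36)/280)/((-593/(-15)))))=-341568/475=-719.09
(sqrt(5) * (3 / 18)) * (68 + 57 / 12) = 97 * sqrt(5) / 8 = 27.11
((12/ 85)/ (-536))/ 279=-1/ 1059270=-0.00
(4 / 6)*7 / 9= 14 / 27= 0.52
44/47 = 0.94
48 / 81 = 16 / 27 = 0.59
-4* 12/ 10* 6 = -144/ 5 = -28.80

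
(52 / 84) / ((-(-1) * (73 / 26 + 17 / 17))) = 338 / 2079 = 0.16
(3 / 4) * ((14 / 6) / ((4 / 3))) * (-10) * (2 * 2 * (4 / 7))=-30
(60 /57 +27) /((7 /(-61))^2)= 1983293 /931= 2130.28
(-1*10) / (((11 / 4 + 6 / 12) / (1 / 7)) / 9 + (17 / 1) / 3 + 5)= -72 / 95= -0.76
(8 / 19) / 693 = 8 / 13167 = 0.00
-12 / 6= -2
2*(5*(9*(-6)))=-540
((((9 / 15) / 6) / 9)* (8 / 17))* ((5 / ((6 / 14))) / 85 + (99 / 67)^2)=2125096 / 175138335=0.01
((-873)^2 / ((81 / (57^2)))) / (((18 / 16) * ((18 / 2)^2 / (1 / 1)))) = 335471.51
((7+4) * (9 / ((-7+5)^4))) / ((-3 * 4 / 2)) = -33 / 32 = -1.03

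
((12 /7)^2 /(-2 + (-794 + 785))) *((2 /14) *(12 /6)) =-288 /3773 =-0.08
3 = 3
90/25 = 18/5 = 3.60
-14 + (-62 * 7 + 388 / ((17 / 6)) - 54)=-6206 / 17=-365.06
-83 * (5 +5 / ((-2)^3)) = -2905 / 8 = -363.12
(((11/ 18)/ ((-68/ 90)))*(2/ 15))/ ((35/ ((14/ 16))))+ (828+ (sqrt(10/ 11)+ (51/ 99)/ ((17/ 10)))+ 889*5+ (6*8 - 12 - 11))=sqrt(110)/ 11+ 79262573/ 14960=5299.25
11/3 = 3.67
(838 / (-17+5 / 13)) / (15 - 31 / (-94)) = -256009 / 77814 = -3.29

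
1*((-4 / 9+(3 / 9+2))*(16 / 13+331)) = 73423 / 117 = 627.55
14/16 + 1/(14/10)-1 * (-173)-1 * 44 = 7313/56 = 130.59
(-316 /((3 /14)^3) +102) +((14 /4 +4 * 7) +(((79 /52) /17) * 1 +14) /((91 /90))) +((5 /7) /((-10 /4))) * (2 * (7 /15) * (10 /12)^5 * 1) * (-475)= -3743416305787 /117287352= -31916.62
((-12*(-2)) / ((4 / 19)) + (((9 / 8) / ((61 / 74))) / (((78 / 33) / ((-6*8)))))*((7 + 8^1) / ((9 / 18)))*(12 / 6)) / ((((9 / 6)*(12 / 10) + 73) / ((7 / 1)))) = -21494865 / 148291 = -144.95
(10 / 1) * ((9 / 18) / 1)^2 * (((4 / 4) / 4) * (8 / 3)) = 5 / 3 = 1.67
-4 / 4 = -1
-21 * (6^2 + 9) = -945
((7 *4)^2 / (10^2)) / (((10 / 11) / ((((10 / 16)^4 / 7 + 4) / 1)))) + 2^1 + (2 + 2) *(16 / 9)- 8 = 82471909 / 2304000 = 35.80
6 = 6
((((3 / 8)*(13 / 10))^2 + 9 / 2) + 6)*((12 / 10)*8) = 206163 / 2000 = 103.08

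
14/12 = 7/6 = 1.17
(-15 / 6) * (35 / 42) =-2.08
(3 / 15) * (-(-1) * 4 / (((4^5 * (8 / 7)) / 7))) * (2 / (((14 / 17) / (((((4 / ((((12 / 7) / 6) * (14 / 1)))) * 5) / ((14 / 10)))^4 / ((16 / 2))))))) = 1328125 / 5619712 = 0.24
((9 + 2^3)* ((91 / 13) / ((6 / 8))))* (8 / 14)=272 / 3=90.67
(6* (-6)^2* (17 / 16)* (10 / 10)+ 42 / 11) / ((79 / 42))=124.04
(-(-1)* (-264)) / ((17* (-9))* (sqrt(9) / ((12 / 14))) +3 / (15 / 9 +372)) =17936 / 36381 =0.49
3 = 3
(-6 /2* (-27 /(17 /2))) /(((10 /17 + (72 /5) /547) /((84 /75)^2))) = 4962384 /255125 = 19.45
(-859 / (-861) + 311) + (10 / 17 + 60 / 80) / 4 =73145711 / 234192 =312.33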